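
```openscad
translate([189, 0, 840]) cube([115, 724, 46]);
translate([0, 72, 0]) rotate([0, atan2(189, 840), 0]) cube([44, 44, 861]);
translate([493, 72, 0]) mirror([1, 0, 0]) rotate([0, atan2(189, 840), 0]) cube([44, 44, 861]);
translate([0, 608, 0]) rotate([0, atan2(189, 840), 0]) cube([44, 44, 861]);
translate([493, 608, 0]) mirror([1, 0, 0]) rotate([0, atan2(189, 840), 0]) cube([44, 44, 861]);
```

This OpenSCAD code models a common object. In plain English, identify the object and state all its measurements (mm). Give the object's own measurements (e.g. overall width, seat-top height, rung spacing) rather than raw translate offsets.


A sawhorse. A 115×724×46 mm beam (x, y, z) sits on two A-frame leg pairs. Each pair is two raked legs of 44×44 mm section (44 mm along y) splaying symmetrically in x. Each leg rises 840 mm vertically over 189 mm of horizontal reach and is 861 mm long along its own axis. Every leg's outer bottom edge rests on the floor and its outer top edge meets a bottom edge of the beam — the left legs (tilting toward +x) meet the beam's −x bottom edge, the right legs (their mirror images, tilting toward −x) meet its +x bottom edge — so the leg tops tuck under the beam, the beam's underside is 840 mm above the floor, and the feet are 493 mm apart outside-to-outside with the beam centred between them. The two leg pairs are set in 72 mm from either end of the beam.


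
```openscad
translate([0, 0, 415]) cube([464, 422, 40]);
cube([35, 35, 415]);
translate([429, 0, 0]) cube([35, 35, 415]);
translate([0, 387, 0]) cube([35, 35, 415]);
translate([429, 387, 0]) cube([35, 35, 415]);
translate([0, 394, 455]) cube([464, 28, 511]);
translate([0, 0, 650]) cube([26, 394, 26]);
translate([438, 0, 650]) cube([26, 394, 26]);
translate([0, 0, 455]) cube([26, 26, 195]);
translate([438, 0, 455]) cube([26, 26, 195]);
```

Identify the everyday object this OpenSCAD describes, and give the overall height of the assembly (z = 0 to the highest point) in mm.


A chair. The overall height is 966 mm.

A slab on four corner posts with a tall panel at the back — a chair. The seat slab sits at z = 415 with thickness 40, and the 511 mm backrest starts at the seat top, so the overall height is 415 + 40 + 511 = 966 mm.


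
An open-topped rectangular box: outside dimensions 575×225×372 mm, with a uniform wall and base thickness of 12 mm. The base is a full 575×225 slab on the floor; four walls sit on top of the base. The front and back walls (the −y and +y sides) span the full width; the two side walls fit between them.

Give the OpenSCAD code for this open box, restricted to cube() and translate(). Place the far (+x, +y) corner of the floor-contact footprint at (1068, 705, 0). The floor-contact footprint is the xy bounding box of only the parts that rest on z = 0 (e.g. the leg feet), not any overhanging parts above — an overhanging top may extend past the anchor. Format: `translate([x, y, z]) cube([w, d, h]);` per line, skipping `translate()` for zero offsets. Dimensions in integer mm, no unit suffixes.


translate([493, 480, 0]) cube([575, 225, 12]);
translate([493, 480, 12]) cube([575, 12, 360]);
translate([493, 693, 12]) cube([575, 12, 360]);
translate([493, 492, 12]) cube([12, 201, 360]);
translate([1056, 492, 12]) cube([12, 201, 360]);


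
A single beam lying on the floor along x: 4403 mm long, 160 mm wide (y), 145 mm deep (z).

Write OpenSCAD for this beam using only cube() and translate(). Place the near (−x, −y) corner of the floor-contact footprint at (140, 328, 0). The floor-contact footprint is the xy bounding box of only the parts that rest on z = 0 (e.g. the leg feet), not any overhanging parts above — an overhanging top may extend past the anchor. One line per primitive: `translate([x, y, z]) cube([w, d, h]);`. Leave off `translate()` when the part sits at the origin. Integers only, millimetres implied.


translate([140, 328, 0]) cube([4403, 160, 145]);


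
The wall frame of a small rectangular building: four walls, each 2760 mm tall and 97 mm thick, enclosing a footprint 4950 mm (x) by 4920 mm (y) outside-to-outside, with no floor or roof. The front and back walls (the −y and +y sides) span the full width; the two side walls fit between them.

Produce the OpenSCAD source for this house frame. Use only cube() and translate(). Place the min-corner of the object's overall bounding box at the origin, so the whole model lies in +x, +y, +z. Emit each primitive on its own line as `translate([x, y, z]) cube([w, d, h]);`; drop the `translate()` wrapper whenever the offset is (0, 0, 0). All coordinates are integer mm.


cube([4950, 97, 2760]);
translate([0, 4823, 0]) cube([4950, 97, 2760]);
translate([0, 97, 0]) cube([97, 4726, 2760]);
translate([4853, 97, 0]) cube([97, 4726, 2760]);


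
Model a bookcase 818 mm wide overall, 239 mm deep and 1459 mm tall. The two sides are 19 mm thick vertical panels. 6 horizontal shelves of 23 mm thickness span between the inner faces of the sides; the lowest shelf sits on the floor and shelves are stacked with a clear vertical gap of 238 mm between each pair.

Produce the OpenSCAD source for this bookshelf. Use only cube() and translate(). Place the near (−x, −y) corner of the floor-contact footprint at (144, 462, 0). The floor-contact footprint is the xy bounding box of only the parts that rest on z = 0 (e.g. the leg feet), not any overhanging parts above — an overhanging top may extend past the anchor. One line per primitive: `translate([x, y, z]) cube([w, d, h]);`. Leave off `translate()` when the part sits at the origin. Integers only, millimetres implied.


translate([144, 462, 0]) cube([19, 239, 1459]);
translate([943, 462, 0]) cube([19, 239, 1459]);
translate([163, 462, 0]) cube([780, 239, 23]);
translate([163, 462, 261]) cube([780, 239, 23]);
translate([163, 462, 522]) cube([780, 239, 23]);
translate([163, 462, 783]) cube([780, 239, 23]);
translate([163, 462, 1044]) cube([780, 239, 23]);
translate([163, 462, 1305]) cube([780, 239, 23]);


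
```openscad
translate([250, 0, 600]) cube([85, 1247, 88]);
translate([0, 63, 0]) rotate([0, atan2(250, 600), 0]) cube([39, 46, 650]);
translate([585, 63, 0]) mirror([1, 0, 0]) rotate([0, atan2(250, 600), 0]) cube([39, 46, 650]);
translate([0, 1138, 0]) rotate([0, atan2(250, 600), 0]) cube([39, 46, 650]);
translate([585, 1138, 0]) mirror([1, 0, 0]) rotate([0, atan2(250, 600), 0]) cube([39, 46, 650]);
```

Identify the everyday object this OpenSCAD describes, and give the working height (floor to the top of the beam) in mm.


A sawhorse. The overall height is 688 mm.

A beam across two mirrored pairs of raked legs — a sawhorse. The beam's underside is at z = 600 (matching the legs' vertical rise in atan2(250, 600)) and the beam is 88 mm tall, so its top is at 600 + 88 = 688 mm. The raked legs top out at the beam's underside, so that is the highest point.


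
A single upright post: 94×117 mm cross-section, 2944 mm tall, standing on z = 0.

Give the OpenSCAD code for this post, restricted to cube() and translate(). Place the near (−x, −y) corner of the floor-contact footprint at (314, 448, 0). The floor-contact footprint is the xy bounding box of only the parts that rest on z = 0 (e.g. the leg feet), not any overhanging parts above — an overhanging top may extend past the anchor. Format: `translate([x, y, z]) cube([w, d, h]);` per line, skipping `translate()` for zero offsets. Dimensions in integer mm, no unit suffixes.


translate([314, 448, 0]) cube([94, 117, 2944]);


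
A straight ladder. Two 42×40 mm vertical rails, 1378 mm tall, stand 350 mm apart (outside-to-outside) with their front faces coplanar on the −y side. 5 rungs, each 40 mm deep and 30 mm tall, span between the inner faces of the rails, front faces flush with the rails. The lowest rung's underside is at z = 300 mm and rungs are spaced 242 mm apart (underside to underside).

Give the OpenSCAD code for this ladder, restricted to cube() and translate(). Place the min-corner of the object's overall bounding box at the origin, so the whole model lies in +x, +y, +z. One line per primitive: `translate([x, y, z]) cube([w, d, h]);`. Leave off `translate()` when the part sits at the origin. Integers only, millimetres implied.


cube([42, 40, 1378]);
translate([308, 0, 0]) cube([42, 40, 1378]);
translate([42, 0, 300]) cube([266, 40, 30]);
translate([42, 0, 542]) cube([266, 40, 30]);
translate([42, 0, 784]) cube([266, 40, 30]);
translate([42, 0, 1026]) cube([266, 40, 30]);
translate([42, 0, 1268]) cube([266, 40, 30]);


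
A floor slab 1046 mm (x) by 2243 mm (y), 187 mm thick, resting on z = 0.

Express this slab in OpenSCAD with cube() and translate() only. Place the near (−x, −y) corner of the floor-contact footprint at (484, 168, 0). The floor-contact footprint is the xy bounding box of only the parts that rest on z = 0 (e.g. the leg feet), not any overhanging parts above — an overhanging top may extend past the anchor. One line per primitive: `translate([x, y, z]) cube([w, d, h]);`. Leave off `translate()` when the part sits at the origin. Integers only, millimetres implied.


translate([484, 168, 0]) cube([1046, 2243, 187]);


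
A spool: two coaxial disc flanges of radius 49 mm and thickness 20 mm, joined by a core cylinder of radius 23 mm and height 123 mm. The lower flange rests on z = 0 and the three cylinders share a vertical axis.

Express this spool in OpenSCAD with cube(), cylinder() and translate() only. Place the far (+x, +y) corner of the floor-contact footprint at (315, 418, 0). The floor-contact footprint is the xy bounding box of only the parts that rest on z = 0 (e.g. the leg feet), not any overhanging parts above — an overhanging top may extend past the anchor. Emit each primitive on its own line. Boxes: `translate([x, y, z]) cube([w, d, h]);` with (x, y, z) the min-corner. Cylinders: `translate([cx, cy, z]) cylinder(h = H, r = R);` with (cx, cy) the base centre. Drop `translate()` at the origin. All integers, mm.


translate([266, 369, 0]) cylinder(h = 20, r = 49);
translate([266, 369, 20]) cylinder(h = 123, r = 23);
translate([266, 369, 143]) cylinder(h = 20, r = 49);


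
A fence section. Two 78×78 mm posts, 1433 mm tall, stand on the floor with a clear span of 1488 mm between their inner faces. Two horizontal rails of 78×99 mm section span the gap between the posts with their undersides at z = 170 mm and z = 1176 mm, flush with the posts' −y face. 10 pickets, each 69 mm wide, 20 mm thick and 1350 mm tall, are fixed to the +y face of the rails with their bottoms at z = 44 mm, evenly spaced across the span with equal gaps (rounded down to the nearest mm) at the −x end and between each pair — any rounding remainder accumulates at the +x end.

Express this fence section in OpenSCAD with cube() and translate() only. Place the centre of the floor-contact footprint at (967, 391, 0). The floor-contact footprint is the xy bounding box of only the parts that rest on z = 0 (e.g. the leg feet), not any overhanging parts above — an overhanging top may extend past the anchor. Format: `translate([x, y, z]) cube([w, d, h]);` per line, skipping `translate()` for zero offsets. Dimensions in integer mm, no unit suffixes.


translate([145, 352, 0]) cube([78, 78, 1433]);
translate([1711, 352, 0]) cube([78, 78, 1433]);
translate([223, 352, 170]) cube([1488, 78, 99]);
translate([223, 352, 1176]) cube([1488, 78, 99]);
translate([295, 430, 44]) cube([69, 20, 1350]);
translate([436, 430, 44]) cube([69, 20, 1350]);
translate([577, 430, 44]) cube([69, 20, 1350]);
translate([718, 430, 44]) cube([69, 20, 1350]);
translate([859, 430, 44]) cube([69, 20, 1350]);
translate([1000, 430, 44]) cube([69, 20, 1350]);
translate([1141, 430, 44]) cube([69, 20, 1350]);
translate([1282, 430, 44]) cube([69, 20, 1350]);
translate([1423, 430, 44]) cube([69, 20, 1350]);
translate([1564, 430, 44]) cube([69, 20, 1350]);


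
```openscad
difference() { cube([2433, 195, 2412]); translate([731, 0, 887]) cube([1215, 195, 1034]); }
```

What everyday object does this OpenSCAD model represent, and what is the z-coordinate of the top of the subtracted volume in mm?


A wall with a window opening. The window head height is 1921 mm.

A wall with a rectangular opening subtracted — a window. Sill at z = 887, opening 1034 mm tall, so the head is at 887 + 1034 = 1921 mm.


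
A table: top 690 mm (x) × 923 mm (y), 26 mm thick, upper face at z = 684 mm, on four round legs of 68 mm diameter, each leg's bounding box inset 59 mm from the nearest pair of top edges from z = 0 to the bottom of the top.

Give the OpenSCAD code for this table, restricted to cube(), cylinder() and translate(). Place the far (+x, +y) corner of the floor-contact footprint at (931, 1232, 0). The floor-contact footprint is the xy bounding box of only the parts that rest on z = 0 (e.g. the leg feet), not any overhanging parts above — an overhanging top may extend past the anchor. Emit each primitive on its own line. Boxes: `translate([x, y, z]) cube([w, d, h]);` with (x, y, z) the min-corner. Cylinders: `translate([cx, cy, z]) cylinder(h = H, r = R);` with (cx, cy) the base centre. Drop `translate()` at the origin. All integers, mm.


translate([300, 368, 658]) cube([690, 923, 26]);
translate([393, 461, 0]) cylinder(h = 658, r = 34);
translate([897, 461, 0]) cylinder(h = 658, r = 34);
translate([393, 1198, 0]) cylinder(h = 658, r = 34);
translate([897, 1198, 0]) cylinder(h = 658, r = 34);


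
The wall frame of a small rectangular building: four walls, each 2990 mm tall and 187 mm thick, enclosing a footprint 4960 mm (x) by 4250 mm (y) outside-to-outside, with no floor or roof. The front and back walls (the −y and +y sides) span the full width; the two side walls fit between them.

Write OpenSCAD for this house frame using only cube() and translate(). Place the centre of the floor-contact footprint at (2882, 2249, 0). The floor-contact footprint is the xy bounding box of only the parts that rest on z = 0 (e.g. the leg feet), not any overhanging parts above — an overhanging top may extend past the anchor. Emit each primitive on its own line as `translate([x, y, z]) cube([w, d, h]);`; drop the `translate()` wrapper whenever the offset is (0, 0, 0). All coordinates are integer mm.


translate([402, 124, 0]) cube([4960, 187, 2990]);
translate([402, 4187, 0]) cube([4960, 187, 2990]);
translate([402, 311, 0]) cube([187, 3876, 2990]);
translate([5175, 311, 0]) cube([187, 3876, 2990]);


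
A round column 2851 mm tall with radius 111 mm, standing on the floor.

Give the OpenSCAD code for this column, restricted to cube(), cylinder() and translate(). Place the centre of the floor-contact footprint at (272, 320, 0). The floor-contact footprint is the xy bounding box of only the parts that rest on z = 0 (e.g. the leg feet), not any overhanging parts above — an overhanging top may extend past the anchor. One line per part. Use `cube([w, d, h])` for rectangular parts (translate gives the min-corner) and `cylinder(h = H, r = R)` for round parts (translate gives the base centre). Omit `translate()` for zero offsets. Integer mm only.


translate([272, 320, 0]) cylinder(h = 2851, r = 111);


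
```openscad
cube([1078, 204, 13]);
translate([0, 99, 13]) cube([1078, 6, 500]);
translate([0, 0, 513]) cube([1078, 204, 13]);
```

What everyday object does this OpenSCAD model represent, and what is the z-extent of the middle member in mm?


An I-beam. The web height is 500 mm.

Two wide flanges with a thin centred web — an I-beam. Overall 526 mm minus two 13 mm flanges gives a web of 526 − 2·13 = 500 mm.


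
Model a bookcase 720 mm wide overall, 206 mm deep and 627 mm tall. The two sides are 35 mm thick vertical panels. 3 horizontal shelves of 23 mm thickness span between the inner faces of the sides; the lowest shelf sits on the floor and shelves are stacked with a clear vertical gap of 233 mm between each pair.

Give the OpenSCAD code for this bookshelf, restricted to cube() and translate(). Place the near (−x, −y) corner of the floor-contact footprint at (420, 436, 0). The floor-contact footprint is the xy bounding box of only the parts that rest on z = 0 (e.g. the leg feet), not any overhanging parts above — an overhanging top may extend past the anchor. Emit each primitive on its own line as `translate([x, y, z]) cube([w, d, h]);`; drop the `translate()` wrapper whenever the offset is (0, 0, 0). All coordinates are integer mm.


translate([420, 436, 0]) cube([35, 206, 627]);
translate([1105, 436, 0]) cube([35, 206, 627]);
translate([455, 436, 0]) cube([650, 206, 23]);
translate([455, 436, 256]) cube([650, 206, 23]);
translate([455, 436, 512]) cube([650, 206, 23]);


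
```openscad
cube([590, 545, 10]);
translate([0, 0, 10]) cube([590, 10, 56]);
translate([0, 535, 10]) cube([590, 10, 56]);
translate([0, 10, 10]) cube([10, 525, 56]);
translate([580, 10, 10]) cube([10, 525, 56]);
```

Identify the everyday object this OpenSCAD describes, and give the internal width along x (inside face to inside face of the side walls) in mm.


An open box. The internal width is 570 mm.

A 590×545 base slab with four walls standing on it — an open box. The base is 590 mm wide and the walls are 10 mm thick, so the internal width is 590 − 2 × 10 = 570 mm.


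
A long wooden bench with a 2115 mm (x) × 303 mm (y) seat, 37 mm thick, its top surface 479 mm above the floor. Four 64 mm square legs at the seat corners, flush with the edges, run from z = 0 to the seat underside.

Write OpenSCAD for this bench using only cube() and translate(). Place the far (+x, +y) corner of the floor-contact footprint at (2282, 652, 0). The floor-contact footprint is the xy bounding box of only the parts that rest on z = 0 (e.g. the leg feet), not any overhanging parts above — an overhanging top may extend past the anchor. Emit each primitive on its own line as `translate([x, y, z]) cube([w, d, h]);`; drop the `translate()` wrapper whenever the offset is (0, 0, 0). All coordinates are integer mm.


translate([167, 349, 442]) cube([2115, 303, 37]);
translate([167, 349, 0]) cube([64, 64, 442]);
translate([167, 588, 0]) cube([64, 64, 442]);
translate([2218, 349, 0]) cube([64, 64, 442]);
translate([2218, 588, 0]) cube([64, 64, 442]);


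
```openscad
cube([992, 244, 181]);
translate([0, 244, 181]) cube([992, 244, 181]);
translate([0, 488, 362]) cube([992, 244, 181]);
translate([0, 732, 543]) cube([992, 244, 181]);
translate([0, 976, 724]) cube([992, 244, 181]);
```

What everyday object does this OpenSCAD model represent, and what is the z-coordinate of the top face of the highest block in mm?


A staircase. The total rise is 905 mm.

5 identical blocks, each offset up and back from the previous — a staircase. Each step is 181 mm tall and there are 5 of them, so the total rise is 5 × 181 = 905 mm.


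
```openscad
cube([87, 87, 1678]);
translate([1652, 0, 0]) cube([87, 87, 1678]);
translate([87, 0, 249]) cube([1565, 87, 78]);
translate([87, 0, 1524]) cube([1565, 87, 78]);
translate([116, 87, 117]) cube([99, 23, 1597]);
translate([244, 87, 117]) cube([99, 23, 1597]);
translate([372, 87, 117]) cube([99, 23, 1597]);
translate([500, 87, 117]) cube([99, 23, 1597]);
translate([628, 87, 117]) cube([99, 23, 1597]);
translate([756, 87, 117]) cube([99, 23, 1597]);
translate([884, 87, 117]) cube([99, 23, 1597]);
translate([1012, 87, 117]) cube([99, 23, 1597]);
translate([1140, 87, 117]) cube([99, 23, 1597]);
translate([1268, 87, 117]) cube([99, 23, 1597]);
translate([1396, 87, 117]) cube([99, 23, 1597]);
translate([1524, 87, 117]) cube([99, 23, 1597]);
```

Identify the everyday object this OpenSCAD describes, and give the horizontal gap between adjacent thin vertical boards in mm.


A fence section. The picket gap is 29 mm.

Two posts, two rails, 12 pickets — a fence section. Span 1565 mm holds 12 pickets of 99 mm with 13 equal gaps: ⌊(1565 − 12·99) / 13⌋ = 29 mm.


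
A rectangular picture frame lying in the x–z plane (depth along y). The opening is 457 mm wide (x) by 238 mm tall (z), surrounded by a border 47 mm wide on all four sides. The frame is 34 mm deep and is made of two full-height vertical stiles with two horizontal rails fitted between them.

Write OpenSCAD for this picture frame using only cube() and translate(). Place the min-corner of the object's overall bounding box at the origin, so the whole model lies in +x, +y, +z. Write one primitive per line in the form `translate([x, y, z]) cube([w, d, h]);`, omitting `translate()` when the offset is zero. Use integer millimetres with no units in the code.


cube([47, 34, 332]);
translate([504, 0, 0]) cube([47, 34, 332]);
translate([47, 0, 0]) cube([457, 34, 47]);
translate([47, 0, 285]) cube([457, 34, 47]);


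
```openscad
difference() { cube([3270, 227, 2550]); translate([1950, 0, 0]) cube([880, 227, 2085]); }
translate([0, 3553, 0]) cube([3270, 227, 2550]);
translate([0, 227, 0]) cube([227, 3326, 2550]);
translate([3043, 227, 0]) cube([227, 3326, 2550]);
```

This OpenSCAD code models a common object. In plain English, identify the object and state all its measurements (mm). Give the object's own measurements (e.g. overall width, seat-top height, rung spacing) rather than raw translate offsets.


A single room: four walls, each 2550 mm tall and 227 mm thick, enclosing an outside footprint 3270×3780 mm (x × y), no floor or roof. The front and back walls (−y and +y sides) run the full x-width; the side walls fit between their inner faces. A door opening 880 mm wide and 2085 mm tall is cut through the front wall from the floor up, its −x edge 1950 mm from the wall's −x end.


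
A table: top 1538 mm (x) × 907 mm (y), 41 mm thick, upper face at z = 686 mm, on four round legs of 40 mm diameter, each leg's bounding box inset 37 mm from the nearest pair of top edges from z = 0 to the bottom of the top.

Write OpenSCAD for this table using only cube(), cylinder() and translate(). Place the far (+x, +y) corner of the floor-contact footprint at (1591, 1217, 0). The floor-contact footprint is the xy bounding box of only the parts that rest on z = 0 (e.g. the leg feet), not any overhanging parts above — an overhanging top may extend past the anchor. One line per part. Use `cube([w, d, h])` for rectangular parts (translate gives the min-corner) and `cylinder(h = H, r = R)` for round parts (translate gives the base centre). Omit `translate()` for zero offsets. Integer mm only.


translate([90, 347, 645]) cube([1538, 907, 41]);
translate([147, 404, 0]) cylinder(h = 645, r = 20);
translate([1571, 404, 0]) cylinder(h = 645, r = 20);
translate([147, 1197, 0]) cylinder(h = 645, r = 20);
translate([1571, 1197, 0]) cylinder(h = 645, r = 20);


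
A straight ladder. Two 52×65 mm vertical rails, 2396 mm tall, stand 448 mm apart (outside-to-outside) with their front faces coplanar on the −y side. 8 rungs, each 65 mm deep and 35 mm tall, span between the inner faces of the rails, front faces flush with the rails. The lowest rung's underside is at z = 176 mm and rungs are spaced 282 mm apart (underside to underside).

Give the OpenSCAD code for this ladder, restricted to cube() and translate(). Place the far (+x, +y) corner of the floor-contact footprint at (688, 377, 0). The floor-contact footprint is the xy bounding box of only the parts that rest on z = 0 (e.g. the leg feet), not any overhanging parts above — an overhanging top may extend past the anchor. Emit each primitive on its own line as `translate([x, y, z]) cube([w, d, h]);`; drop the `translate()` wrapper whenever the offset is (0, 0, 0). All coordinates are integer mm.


translate([240, 312, 0]) cube([52, 65, 2396]);
translate([636, 312, 0]) cube([52, 65, 2396]);
translate([292, 312, 176]) cube([344, 65, 35]);
translate([292, 312, 458]) cube([344, 65, 35]);
translate([292, 312, 740]) cube([344, 65, 35]);
translate([292, 312, 1022]) cube([344, 65, 35]);
translate([292, 312, 1304]) cube([344, 65, 35]);
translate([292, 312, 1586]) cube([344, 65, 35]);
translate([292, 312, 1868]) cube([344, 65, 35]);
translate([292, 312, 2150]) cube([344, 65, 35]);


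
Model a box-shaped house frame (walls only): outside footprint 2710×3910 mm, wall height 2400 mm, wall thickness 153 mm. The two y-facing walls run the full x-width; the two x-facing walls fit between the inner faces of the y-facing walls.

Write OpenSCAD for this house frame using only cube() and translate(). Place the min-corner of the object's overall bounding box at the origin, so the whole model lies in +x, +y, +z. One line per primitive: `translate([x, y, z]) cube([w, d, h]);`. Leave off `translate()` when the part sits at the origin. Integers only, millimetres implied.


cube([2710, 153, 2400]);
translate([0, 3757, 0]) cube([2710, 153, 2400]);
translate([0, 153, 0]) cube([153, 3604, 2400]);
translate([2557, 153, 0]) cube([153, 3604, 2400]);


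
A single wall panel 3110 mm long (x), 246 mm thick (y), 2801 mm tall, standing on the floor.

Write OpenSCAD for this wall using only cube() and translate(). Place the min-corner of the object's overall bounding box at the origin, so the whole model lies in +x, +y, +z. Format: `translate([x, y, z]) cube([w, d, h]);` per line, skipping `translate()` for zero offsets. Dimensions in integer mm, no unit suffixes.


cube([3110, 246, 2801]);


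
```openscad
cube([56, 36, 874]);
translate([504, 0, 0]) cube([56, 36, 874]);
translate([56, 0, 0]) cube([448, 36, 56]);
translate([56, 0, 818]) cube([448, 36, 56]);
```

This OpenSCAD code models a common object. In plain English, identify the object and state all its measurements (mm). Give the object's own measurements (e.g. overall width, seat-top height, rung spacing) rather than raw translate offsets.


A rectangular picture frame lying in the x–z plane (depth along y). The opening is 448 mm wide (x) by 762 mm tall (z), surrounded by a border 56 mm wide on all four sides. The frame is 36 mm deep and is made of two full-height vertical stiles with two horizontal rails fitted between them.


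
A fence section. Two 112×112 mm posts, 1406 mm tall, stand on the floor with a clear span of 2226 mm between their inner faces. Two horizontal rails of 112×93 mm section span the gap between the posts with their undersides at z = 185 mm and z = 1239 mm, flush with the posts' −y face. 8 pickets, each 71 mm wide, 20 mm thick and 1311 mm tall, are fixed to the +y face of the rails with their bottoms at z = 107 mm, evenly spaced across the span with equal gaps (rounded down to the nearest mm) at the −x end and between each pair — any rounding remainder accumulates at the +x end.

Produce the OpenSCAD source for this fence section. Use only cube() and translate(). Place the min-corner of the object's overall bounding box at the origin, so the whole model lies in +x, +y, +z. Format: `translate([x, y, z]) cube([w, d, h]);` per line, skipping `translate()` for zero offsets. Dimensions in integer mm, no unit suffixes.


cube([112, 112, 1406]);
translate([2338, 0, 0]) cube([112, 112, 1406]);
translate([112, 0, 185]) cube([2226, 112, 93]);
translate([112, 0, 1239]) cube([2226, 112, 93]);
translate([296, 112, 107]) cube([71, 20, 1311]);
translate([551, 112, 107]) cube([71, 20, 1311]);
translate([806, 112, 107]) cube([71, 20, 1311]);
translate([1061, 112, 107]) cube([71, 20, 1311]);
translate([1316, 112, 107]) cube([71, 20, 1311]);
translate([1571, 112, 107]) cube([71, 20, 1311]);
translate([1826, 112, 107]) cube([71, 20, 1311]);
translate([2081, 112, 107]) cube([71, 20, 1311]);


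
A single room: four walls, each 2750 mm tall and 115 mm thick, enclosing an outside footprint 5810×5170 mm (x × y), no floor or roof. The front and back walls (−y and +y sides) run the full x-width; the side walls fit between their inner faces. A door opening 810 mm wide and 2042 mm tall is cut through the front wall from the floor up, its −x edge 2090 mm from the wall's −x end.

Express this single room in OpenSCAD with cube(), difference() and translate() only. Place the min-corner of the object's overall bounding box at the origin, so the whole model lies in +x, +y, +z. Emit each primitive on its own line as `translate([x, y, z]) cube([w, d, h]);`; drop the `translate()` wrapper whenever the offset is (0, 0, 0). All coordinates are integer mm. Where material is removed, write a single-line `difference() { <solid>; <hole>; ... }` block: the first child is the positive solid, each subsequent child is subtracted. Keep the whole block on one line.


difference() { cube([5810, 115, 2750]); translate([2090, 0, 0]) cube([810, 115, 2042]); }
translate([0, 5055, 0]) cube([5810, 115, 2750]);
translate([0, 115, 0]) cube([115, 4940, 2750]);
translate([5695, 115, 0]) cube([115, 4940, 2750]);


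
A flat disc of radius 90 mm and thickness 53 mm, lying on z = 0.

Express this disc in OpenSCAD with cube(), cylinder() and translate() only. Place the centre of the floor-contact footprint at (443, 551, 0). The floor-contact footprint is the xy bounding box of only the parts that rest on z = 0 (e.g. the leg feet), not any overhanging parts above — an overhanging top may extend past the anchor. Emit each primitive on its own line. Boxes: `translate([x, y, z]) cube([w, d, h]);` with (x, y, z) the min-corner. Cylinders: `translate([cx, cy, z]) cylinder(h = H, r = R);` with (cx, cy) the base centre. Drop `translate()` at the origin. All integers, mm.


translate([443, 551, 0]) cylinder(h = 53, r = 90);


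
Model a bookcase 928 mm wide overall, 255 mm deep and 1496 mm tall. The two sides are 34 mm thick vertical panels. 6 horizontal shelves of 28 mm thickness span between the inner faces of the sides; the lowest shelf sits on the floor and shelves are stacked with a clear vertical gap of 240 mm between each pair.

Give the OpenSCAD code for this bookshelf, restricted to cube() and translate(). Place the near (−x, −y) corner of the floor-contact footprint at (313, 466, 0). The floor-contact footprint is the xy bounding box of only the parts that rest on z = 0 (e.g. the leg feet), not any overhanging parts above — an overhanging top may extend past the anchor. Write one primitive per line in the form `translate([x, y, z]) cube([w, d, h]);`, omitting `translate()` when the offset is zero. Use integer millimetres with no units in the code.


translate([313, 466, 0]) cube([34, 255, 1496]);
translate([1207, 466, 0]) cube([34, 255, 1496]);
translate([347, 466, 0]) cube([860, 255, 28]);
translate([347, 466, 268]) cube([860, 255, 28]);
translate([347, 466, 536]) cube([860, 255, 28]);
translate([347, 466, 804]) cube([860, 255, 28]);
translate([347, 466, 1072]) cube([860, 255, 28]);
translate([347, 466, 1340]) cube([860, 255, 28]);


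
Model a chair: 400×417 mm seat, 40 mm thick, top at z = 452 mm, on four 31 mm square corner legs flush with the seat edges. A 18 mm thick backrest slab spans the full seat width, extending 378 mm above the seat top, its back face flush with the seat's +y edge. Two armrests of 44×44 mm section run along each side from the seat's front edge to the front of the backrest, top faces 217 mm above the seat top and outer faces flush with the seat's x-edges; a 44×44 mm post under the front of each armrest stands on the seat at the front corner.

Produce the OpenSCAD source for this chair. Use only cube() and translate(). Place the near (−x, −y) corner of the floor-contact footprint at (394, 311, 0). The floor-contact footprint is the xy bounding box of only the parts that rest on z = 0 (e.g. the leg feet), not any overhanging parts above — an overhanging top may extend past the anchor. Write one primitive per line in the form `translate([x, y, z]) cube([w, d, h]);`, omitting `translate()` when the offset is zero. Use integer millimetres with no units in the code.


translate([394, 311, 412]) cube([400, 417, 40]);
translate([394, 311, 0]) cube([31, 31, 412]);
translate([763, 311, 0]) cube([31, 31, 412]);
translate([394, 697, 0]) cube([31, 31, 412]);
translate([763, 697, 0]) cube([31, 31, 412]);
translate([394, 710, 452]) cube([400, 18, 378]);
translate([394, 311, 625]) cube([44, 399, 44]);
translate([750, 311, 625]) cube([44, 399, 44]);
translate([394, 311, 452]) cube([44, 44, 173]);
translate([750, 311, 452]) cube([44, 44, 173]);


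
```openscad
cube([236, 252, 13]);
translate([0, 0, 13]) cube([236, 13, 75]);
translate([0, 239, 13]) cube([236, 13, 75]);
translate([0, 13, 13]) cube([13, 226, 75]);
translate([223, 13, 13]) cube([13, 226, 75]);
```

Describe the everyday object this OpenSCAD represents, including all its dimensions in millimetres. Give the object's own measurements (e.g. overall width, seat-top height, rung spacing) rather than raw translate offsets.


An open-topped rectangular box: outside dimensions 236×252×88 mm, with a uniform wall and base thickness of 13 mm. The base is a full 236×252 slab on the floor; four walls sit on top of the base. The front and back walls (the −y and +y sides) span the full width; the two side walls fit between them.


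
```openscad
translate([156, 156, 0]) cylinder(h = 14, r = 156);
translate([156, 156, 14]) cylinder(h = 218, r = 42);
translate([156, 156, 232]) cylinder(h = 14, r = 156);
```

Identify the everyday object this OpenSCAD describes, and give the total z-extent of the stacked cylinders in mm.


A spool. The overall height is 246 mm.

Three coaxial cylinders, large–small–large — a spool. Two 14 mm flanges and a 218 mm core give 14 + 218 + 14 = 246 mm.


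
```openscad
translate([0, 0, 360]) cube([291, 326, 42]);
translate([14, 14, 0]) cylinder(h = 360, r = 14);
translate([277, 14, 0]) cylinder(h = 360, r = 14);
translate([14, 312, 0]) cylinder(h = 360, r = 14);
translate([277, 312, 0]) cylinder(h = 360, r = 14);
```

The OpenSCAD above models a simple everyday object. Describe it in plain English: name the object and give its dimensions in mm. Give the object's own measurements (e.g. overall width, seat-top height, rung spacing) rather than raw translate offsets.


A simple wooden stool: a rectangular seat 291 mm (x) by 326 mm (y), 42 mm thick, top face at z = 402 mm, on four round legs, each 28 mm in diameter. The legs rest on z = 0, each leg's axis is inset half a diameter from the nearest pair of seat edges (so the leg's bounding box is flush with the corner).


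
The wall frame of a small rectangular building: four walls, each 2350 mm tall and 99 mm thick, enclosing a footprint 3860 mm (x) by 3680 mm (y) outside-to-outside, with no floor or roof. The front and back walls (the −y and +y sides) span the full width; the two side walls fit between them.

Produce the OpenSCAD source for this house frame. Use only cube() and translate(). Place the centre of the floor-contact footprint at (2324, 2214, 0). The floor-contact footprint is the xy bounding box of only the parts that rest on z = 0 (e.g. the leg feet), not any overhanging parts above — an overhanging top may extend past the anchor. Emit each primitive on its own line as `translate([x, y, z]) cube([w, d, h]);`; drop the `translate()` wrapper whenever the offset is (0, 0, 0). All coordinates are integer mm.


translate([394, 374, 0]) cube([3860, 99, 2350]);
translate([394, 3955, 0]) cube([3860, 99, 2350]);
translate([394, 473, 0]) cube([99, 3482, 2350]);
translate([4155, 473, 0]) cube([99, 3482, 2350]);


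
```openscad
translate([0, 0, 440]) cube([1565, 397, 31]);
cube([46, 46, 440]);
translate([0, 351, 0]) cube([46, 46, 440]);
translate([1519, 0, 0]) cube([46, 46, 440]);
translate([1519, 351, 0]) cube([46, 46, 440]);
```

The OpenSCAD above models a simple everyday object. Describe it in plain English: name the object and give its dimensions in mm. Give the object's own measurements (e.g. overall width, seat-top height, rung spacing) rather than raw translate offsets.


A long wooden bench with a 1565 mm (x) × 397 mm (y) seat, 31 mm thick, its top surface 471 mm above the floor. Four 46 mm square legs at the seat corners, flush with the edges, run from z = 0 to the seat underside.


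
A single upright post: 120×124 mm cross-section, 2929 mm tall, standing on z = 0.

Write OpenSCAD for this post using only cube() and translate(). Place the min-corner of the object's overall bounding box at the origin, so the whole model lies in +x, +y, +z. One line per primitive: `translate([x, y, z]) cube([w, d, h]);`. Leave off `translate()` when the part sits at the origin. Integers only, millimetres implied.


cube([120, 124, 2929]);


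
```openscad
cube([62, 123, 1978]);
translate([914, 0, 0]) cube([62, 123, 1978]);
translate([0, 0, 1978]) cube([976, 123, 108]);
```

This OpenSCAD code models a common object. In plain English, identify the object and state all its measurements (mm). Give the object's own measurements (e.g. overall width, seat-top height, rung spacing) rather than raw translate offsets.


A door frame. The clear opening is 852 mm wide and 1978 mm high. Two 62 mm wide jambs, 123 mm deep, stand either side of the opening from the floor to the top of the opening. A 108 mm thick head sits across the top of both jambs, spanning the full outside width of the frame.


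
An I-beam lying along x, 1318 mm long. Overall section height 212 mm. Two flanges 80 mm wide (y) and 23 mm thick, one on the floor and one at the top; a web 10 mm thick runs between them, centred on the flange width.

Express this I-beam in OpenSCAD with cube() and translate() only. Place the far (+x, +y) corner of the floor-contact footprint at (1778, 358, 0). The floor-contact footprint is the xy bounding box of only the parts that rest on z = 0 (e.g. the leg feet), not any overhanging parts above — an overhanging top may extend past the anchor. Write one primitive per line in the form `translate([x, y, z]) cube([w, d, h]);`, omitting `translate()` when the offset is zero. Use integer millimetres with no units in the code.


translate([460, 278, 0]) cube([1318, 80, 23]);
translate([460, 313, 23]) cube([1318, 10, 166]);
translate([460, 278, 189]) cube([1318, 80, 23]);


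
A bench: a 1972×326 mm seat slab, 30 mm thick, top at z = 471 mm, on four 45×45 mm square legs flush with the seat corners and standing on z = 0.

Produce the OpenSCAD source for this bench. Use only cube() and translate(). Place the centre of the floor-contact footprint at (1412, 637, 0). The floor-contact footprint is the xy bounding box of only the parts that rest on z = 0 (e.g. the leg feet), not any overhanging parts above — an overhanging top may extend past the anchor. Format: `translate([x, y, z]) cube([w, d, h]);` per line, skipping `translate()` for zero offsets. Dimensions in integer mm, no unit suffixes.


translate([426, 474, 441]) cube([1972, 326, 30]);
translate([426, 474, 0]) cube([45, 45, 441]);
translate([426, 755, 0]) cube([45, 45, 441]);
translate([2353, 474, 0]) cube([45, 45, 441]);
translate([2353, 755, 0]) cube([45, 45, 441]);


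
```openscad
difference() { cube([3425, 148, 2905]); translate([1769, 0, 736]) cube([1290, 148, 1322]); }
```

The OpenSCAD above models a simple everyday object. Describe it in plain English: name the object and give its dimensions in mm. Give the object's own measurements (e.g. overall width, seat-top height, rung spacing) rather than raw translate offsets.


A wall 3425 mm long (x), 148 mm thick (y), 2905 mm tall, with a rectangular window opening cut through it. The opening is 1290 mm wide and 1322 mm tall; its sill is at z = 736 mm and its near (−x) edge is 1769 mm from the wall's −x end. The opening passes through the full wall thickness.


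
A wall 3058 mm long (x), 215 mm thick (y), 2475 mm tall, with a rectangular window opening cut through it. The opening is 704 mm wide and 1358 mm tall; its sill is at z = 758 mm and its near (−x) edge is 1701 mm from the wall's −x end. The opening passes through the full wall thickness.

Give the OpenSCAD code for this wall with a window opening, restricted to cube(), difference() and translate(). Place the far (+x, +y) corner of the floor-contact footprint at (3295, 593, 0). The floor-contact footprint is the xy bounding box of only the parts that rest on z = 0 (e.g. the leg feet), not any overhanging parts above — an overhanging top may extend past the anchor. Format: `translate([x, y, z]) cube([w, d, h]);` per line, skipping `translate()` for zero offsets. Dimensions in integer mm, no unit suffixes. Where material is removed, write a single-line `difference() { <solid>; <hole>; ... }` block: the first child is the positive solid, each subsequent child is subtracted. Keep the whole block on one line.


difference() { translate([237, 378, 0]) cube([3058, 215, 2475]); translate([1938, 378, 758]) cube([704, 215, 1358]); }
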